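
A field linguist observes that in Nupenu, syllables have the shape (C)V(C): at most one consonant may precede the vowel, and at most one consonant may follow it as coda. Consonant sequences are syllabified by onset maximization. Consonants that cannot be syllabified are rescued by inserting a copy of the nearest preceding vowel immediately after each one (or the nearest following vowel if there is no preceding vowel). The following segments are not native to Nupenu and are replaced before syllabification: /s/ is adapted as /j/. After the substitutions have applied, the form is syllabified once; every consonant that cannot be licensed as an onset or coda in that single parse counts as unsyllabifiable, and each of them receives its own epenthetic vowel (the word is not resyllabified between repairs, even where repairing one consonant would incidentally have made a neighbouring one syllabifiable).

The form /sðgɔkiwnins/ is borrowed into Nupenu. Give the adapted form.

jɔðɔgɔkiwninji

Substitution: /s/ → /j/, giving /jðgɔkiwninj/.
The consonants /j/, /ð/, /j/ cannot be parsed into a legal (C)V(C) syllable (at most one coda consonant is licensed; onsets are limited to one consonant).
Epenthesis after each stranded consonant: /j/ → /jɔ/, /ð/ → /ðɔ/, /j/ → /ji/.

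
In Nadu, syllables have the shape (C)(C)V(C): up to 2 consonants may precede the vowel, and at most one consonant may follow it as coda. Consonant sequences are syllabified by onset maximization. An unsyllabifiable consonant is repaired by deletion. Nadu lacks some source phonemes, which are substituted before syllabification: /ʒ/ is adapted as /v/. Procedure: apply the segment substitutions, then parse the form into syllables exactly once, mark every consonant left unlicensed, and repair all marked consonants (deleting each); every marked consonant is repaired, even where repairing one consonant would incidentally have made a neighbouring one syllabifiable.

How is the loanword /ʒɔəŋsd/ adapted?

Substitution: /ʒ/ → /v/, giving /vɔəŋsd/.
The consonants /s/, /d/ cannot be parsed into a legal (C)(C)V(C) syllable (at most one coda consonant is licensed; onsets may contain at most 2 consonants).
Deletion applies to /s/, /d/.

vɔəŋ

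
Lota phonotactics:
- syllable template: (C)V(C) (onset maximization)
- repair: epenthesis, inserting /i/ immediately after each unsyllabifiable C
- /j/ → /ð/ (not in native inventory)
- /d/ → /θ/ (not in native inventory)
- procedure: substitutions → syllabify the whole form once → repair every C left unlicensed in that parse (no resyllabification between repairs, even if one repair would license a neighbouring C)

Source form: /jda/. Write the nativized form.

Substitution: /j/ → /ð/, /d/ → /θ/, giving /ðθa/.
Under (C)V(C), the unsyllabifiable consonants are /ð/ (at most one coda consonant is licensed; onsets are limited to one consonant).
Inserting the epenthetic vowel yields /ð/ → /ði/.

ðiθa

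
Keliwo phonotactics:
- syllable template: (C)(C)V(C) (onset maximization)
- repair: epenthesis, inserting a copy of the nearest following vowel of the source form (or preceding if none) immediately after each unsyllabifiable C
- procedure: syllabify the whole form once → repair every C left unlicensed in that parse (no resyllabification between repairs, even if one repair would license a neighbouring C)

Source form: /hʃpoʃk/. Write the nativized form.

Syllabifying with onset maximization leaves /h/, /k/ stranded (at most one coda consonant is licensed; onsets may contain at most 2 consonants).
Epenthesis after each stranded consonant: /h/ → /ho/, /k/ → /ko/.

hoʃpoʃko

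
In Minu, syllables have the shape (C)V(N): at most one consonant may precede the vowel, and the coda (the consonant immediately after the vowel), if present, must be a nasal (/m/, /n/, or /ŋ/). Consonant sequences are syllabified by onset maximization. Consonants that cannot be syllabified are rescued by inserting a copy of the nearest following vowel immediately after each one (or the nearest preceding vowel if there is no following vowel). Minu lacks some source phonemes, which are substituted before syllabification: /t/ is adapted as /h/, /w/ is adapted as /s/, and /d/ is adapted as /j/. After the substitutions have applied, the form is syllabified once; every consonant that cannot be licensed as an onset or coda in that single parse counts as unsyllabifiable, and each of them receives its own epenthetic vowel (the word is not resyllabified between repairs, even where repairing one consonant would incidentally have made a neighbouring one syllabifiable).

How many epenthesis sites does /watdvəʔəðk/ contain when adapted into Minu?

4

After substitution the input is /sahjvəʔəðk/.
The unsyllabifiable consonants are /h/, /j/, /ð/, /k/; each receives one epenthetic vowel.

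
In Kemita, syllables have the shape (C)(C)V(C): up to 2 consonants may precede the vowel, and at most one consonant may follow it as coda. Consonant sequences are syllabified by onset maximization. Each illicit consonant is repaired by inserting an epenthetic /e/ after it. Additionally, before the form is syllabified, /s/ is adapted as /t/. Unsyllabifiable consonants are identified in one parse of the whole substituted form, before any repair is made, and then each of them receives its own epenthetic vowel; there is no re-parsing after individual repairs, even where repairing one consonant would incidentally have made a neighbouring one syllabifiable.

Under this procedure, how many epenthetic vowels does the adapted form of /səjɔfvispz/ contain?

2

After substitution the input is /təjɔfvitpz/.
The unsyllabifiable consonants are /p/, /z/; each receives one epenthetic vowel.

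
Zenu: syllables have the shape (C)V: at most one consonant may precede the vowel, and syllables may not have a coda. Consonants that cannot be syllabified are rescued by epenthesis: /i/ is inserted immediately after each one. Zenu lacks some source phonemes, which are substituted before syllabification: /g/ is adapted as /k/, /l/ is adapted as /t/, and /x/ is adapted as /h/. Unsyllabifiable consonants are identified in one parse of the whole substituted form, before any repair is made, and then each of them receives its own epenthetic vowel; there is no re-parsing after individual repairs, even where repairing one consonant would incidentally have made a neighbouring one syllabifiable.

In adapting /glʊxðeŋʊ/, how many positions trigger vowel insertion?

2

After substitution the input is /ktʊhðeŋʊ/.
The unsyllabifiable consonants are /k/, /h/; each receives one epenthetic vowel.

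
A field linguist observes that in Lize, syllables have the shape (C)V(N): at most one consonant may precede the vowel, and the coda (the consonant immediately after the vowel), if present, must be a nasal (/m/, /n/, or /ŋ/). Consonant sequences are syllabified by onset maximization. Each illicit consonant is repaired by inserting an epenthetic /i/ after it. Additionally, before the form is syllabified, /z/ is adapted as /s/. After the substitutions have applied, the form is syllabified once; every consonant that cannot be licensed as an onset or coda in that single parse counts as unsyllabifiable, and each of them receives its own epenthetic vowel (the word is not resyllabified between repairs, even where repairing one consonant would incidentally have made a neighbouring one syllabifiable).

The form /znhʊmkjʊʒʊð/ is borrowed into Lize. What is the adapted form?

sinihʊmkijʊʒʊði

Substitution: /z/ → /s/, giving /snhʊmkjʊʒʊð/.
Under (C)V(N), the unsyllabifiable consonants are /s/, /n/, /k/, /ð/ (only a nasal (/m/, /n/, or /ŋ/) is licensed in coda position; onsets are limited to one consonant).
Each unlicensed consonant becomes the onset of a new syllable: /s/ → /si/, /n/ → /ni/, /k/ → /ki/, /ð/ → /ði/.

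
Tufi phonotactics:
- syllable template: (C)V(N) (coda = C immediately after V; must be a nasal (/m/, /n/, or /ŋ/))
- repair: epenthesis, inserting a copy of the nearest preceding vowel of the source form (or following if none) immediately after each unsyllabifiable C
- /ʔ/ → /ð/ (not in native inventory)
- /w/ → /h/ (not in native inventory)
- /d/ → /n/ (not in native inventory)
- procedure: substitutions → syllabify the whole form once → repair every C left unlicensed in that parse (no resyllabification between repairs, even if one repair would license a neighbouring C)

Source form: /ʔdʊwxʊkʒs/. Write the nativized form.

Substitution: /ʔ/ → /ð/, /d/ → /n/, /w/ → /h/, giving /ðnʊhxʊkʒs/.
Under (C)V(N), the unsyllabifiable consonants are /ð/, /h/, /k/, /ʒ/, /s/ (only a nasal (/m/, /n/, or /ŋ/) is licensed in coda position; onsets are limited to one consonant).
Inserting the epenthetic vowel yields /ð/ → /ðʊ/, /h/ → /hʊ/, /k/ → /kʊ/, /ʒ/ → /ʒʊ/, /s/ → /sʊ/.

ðʊnʊhʊxʊkʊʒʊsʊ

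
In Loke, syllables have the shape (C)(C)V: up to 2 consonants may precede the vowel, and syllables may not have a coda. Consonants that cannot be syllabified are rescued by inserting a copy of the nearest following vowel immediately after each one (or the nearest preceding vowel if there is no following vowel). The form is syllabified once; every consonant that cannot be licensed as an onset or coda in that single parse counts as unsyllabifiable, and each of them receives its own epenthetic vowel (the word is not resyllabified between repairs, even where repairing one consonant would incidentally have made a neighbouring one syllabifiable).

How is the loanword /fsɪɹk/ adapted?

Syllabifying with onset maximization leaves /ɹ/, /k/ stranded (no codas are permitted; onsets may contain at most 2 consonants).
Each unlicensed consonant becomes the onset of a new syllable: /ɹ/ → /ɹɪ/, /k/ → /kɪ/.

fsɪɹɪkɪ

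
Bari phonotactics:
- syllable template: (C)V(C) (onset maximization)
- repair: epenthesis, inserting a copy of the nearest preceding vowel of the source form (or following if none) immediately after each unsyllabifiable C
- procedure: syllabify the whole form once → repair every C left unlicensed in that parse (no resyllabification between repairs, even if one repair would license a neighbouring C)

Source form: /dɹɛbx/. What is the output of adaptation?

dɛɹɛbxɛ

The consonants /d/, /x/ cannot be parsed into a legal (C)V(C) syllable (at most one coda consonant is licensed; onsets are limited to one consonant).
Each unlicensed consonant becomes the onset of a new syllable: /d/ → /dɛ/, /x/ → /xɛ/.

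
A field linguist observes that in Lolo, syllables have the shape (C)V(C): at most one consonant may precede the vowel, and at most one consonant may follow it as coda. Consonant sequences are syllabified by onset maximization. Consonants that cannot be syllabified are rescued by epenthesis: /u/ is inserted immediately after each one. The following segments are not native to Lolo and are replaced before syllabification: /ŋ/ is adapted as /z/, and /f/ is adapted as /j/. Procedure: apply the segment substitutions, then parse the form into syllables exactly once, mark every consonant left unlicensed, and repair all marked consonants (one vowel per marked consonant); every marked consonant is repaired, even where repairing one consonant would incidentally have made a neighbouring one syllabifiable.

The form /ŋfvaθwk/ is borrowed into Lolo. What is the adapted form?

zujuvaθwuku

Substitution: /ŋ/ → /z/, /f/ → /j/, giving /zjvaθwk/.
The consonants /z/, /j/, /w/, /k/ cannot be parsed into a legal (C)V(C) syllable (at most one coda consonant is licensed; onsets are limited to one consonant).
Inserting the epenthetic vowel yields /z/ → /zu/, /j/ → /ju/, /w/ → /wu/, /k/ → /ku/.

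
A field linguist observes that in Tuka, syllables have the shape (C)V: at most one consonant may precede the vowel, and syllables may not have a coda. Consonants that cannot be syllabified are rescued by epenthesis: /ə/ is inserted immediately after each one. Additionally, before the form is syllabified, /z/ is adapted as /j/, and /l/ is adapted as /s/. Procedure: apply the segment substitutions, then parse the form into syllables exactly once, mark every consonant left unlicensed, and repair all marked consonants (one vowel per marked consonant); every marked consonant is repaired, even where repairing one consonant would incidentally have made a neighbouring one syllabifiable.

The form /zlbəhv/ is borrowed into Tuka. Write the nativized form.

Substitution: /z/ → /j/, /l/ → /s/, giving /jsbəhv/.
Syllabifying with onset maximization leaves /j/, /s/, /h/, /v/ stranded (no codas are permitted; onsets are limited to one consonant).
Epenthesis after each stranded consonant: /j/ → /jə/, /s/ → /sə/, /h/ → /hə/, /v/ → /və/.

jəsəbəhəvə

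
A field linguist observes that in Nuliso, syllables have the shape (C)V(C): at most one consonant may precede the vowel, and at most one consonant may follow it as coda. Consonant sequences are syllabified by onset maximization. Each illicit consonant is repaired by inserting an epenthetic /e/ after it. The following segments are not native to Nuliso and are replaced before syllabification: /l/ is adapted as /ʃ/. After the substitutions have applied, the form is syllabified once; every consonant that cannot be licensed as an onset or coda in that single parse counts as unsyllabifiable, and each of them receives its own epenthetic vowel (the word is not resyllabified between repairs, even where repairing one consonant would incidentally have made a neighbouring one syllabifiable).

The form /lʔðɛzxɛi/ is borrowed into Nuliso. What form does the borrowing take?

Substitution: /l/ → /ʃ/, giving /ʃʔðɛzxɛi/.
The consonants /ʃ/, /ʔ/ cannot be parsed into a legal (C)V(C) syllable (at most one coda consonant is licensed; onsets are limited to one consonant).
Epenthesis after each stranded consonant: /ʃ/ → /ʃe/, /ʔ/ → /ʔe/.

ʃeʔeðɛzxɛi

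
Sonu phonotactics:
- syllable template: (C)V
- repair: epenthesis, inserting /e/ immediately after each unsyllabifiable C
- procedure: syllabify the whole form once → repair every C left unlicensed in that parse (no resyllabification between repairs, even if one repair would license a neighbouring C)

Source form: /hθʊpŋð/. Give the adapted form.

Syllabifying with onset maximization leaves /h/, /p/, /ŋ/, /ð/ stranded (no codas are permitted; onsets are limited to one consonant).
Inserting the epenthetic vowel yields /h/ → /he/, /p/ → /pe/, /ŋ/ → /ŋe/, /ð/ → /ðe/.

heθʊpeŋeðe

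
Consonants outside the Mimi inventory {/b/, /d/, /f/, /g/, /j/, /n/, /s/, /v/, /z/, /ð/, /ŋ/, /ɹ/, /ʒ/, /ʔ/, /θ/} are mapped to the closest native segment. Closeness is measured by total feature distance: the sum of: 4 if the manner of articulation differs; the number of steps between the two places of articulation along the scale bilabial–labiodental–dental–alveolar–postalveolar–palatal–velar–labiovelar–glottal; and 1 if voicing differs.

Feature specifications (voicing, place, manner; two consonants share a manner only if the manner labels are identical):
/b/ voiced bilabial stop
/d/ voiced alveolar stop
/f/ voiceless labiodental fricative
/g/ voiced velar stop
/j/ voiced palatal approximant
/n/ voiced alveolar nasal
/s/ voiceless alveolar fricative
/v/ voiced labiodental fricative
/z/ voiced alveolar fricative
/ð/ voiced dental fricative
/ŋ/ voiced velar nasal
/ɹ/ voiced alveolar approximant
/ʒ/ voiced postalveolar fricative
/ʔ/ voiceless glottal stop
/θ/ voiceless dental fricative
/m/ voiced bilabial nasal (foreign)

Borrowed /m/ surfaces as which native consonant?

/n/ is closest: same manner (nasal), place distance 3 (bilabial→alveolar), same voicing; total 3. Next closest is /b/ at distance 4.

n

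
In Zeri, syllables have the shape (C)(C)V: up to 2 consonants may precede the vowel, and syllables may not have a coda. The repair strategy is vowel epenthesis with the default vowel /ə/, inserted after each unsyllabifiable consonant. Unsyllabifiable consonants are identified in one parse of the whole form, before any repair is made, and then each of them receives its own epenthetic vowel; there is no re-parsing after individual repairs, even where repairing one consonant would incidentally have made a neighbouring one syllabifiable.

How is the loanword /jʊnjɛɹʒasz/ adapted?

jʊnjɛɹʒasəzə

The consonants /s/, /z/ cannot be parsed into a legal (C)(C)V syllable (no codas are permitted; onsets may contain at most 2 consonants).
Epenthesis after each stranded consonant: /s/ → /sə/, /z/ → /zə/.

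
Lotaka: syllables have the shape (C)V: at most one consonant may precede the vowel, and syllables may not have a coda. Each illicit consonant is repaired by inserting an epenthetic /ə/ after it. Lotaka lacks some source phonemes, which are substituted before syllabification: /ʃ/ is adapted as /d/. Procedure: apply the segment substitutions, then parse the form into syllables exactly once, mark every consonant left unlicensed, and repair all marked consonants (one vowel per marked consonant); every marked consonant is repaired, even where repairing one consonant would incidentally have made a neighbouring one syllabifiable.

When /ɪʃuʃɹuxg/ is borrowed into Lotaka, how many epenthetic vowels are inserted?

3

After substitution the input is /ɪdudɹuxg/.
The unsyllabifiable consonants are /d/, /x/, /g/; each receives one epenthetic vowel.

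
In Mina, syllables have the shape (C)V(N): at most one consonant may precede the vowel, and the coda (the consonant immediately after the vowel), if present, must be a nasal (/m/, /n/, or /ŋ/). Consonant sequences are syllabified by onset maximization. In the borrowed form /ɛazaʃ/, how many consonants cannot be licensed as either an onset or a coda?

Syllabifying with onset maximization leaves /ʃ/ stranded (only a nasal (/m/, /n/, or /ŋ/) is licensed in coda position; onsets are limited to one consonant).

1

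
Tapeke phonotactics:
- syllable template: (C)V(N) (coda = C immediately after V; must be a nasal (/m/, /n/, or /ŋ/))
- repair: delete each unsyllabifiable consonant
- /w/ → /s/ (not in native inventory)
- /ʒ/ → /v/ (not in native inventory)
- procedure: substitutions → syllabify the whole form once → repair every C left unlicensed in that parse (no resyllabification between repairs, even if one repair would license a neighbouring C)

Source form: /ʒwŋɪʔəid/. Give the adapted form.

ŋɪʔəi

Substitution: /ʒ/ → /v/, /w/ → /s/, giving /vsŋɪʔəid/.
The consonants /v/, /s/, /d/ cannot be parsed into a legal (C)V(N) syllable (only a nasal (/m/, /n/, or /ŋ/) is licensed in coda position; onsets are limited to one consonant).
Each unlicensed consonant is deleted: /v/, /s/, /d/.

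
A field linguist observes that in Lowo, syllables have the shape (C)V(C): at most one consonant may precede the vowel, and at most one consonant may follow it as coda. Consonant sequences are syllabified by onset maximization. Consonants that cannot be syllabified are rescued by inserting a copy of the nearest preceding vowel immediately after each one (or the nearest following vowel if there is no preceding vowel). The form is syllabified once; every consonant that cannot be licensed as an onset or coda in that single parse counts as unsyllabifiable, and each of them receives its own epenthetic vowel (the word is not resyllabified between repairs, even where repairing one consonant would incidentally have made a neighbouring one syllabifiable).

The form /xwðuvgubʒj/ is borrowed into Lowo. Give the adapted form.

Syllabifying with onset maximization leaves /x/, /w/, /ʒ/, /j/ stranded (at most one coda consonant is licensed; onsets are limited to one consonant).
Each unlicensed consonant becomes the onset of a new syllable: /x/ → /xu/, /w/ → /wu/, /ʒ/ → /ʒu/, /j/ → /ju/.

xuwuðuvgubʒuju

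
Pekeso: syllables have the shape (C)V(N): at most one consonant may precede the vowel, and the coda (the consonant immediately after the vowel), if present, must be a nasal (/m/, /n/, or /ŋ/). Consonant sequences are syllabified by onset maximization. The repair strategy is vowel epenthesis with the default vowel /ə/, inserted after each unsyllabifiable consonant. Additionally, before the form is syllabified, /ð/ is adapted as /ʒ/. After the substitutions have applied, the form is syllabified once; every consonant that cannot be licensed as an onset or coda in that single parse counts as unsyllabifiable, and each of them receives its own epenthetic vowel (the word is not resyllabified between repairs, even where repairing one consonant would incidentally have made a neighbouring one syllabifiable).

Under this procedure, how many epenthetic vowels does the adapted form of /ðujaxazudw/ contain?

After substitution the input is /ʒujaxazudw/.
The unsyllabifiable consonants are /d/, /w/; each receives one epenthetic vowel.

2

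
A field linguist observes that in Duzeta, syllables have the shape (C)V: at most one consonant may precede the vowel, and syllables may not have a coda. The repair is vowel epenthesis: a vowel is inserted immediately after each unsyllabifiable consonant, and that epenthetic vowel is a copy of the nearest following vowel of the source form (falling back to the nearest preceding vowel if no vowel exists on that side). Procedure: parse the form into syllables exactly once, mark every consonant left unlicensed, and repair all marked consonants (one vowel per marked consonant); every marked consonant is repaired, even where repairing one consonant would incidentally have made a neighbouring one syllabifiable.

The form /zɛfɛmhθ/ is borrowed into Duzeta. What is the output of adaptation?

zɛfɛmɛhɛθɛ

Under (C)V, the unsyllabifiable consonants are /m/, /h/, /θ/ (no codas are permitted; onsets are limited to one consonant).
Epenthesis after each stranded consonant: /m/ → /mɛ/, /h/ → /hɛ/, /θ/ → /θɛ/.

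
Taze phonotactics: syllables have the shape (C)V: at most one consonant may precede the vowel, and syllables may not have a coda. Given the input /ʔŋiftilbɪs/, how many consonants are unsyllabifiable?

The consonants /ʔ/, /f/, /l/, /s/ cannot be parsed into a legal (C)V syllable (no codas are permitted; onsets are limited to one consonant).

4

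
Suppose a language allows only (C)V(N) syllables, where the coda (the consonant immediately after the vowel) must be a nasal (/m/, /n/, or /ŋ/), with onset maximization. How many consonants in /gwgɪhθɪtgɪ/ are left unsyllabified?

4

Under (C)V(N), the unsyllabifiable consonants are /g/, /w/, /h/, /t/ (only a nasal (/m/, /n/, or /ŋ/) is licensed in coda position; onsets are limited to one consonant).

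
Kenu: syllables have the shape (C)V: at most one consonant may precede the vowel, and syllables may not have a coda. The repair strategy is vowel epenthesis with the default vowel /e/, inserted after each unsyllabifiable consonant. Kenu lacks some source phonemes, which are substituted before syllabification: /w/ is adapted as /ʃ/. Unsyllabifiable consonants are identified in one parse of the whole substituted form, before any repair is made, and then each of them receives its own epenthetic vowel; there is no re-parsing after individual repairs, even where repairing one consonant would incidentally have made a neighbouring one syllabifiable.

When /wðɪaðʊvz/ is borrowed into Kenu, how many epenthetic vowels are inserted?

3

After substitution the input is /ʃðɪaðʊvz/.
The unsyllabifiable consonants are /ʃ/, /v/, /z/; each receives one epenthetic vowel.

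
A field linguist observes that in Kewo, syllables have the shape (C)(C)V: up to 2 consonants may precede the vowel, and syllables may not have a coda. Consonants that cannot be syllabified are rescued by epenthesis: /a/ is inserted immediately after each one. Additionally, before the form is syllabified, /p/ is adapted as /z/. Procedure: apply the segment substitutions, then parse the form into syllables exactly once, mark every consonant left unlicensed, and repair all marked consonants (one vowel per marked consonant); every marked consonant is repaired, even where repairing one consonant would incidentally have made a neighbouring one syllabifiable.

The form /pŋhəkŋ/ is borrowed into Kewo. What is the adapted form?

zaŋhəkaŋa

Substitution: /p/ → /z/, giving /zŋhəkŋ/.
Syllabifying with onset maximization leaves /z/, /k/, /ŋ/ stranded (no codas are permitted; onsets may contain at most 2 consonants).
Epenthesis after each stranded consonant: /z/ → /za/, /k/ → /ka/, /ŋ/ → /ŋa/.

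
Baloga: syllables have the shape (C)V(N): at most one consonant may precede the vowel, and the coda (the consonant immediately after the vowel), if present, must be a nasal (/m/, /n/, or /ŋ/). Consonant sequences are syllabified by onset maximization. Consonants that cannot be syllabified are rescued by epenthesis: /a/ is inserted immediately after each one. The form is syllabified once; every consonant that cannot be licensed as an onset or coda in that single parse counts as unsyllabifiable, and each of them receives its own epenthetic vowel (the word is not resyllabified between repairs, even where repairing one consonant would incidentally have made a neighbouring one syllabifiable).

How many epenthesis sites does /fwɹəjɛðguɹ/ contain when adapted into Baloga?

The unsyllabifiable consonants are /f/, /w/, /ð/, /ɹ/; each receives one epenthetic vowel.

4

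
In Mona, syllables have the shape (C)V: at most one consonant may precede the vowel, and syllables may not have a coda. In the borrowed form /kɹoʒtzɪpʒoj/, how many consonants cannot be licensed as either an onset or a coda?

Under (C)V, the unsyllabifiable consonants are /k/, /ʒ/, /t/, /p/, /j/ (no codas are permitted; onsets are limited to one consonant).

5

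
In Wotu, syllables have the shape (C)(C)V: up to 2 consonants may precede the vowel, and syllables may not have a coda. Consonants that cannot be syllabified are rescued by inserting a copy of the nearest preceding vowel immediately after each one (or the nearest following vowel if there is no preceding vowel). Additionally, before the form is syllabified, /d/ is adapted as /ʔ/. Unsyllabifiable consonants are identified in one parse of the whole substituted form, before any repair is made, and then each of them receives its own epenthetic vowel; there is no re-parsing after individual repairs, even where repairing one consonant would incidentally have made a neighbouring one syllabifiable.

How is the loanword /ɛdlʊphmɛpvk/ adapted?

ɛʔlʊpʊhmɛpɛvɛkɛ

Substitution: /d/ → /ʔ/, giving /ɛʔlʊphmɛpvk/.
Syllabifying with onset maximization leaves /p/, /p/, /v/, /k/ stranded (no codas are permitted; onsets may contain at most 2 consonants).
Epenthesis after each stranded consonant: /p/ → /pʊ/, /p/ → /pɛ/, /v/ → /vɛ/, /k/ → /kɛ/.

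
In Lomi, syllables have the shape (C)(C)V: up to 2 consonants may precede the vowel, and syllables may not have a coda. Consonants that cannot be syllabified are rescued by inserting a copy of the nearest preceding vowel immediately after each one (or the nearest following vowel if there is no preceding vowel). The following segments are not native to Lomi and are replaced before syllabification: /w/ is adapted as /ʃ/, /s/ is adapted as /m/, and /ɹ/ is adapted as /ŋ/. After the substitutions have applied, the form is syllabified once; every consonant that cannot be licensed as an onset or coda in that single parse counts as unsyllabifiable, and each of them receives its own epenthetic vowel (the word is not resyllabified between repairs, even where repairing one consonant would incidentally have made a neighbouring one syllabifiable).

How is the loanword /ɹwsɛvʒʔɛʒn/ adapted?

ŋɛʃmɛvɛʒʔɛʒɛnɛ

Substitution: /ɹ/ → /ŋ/, /w/ → /ʃ/, /s/ → /m/, giving /ŋʃmɛvʒʔɛʒn/.
The consonants /ŋ/, /v/, /ʒ/, /n/ cannot be parsed into a legal (C)(C)V syllable (no codas are permitted; onsets may contain at most 2 consonants).
Inserting the epenthetic vowel yields /ŋ/ → /ŋɛ/, /v/ → /vɛ/, /ʒ/ → /ʒɛ/, /n/ → /nɛ/.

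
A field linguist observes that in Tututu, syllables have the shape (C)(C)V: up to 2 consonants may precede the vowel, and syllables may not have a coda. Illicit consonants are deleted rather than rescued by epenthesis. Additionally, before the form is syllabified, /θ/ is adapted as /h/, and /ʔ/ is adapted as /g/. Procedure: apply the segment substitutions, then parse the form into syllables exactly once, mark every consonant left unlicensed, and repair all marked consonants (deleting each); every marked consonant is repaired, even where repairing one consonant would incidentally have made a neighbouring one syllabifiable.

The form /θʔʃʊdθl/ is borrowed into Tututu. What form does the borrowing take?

gʃʊ

Substitution: /θ/ → /h/, /ʔ/ → /g/, giving /hgʃʊdhl/.
The consonants /h/, /d/, /h/, /l/ cannot be parsed into a legal (C)(C)V syllable (no codas are permitted; onsets may contain at most 2 consonants).
Deleting the stranded consonants removes /h/, /d/, /h/, /l/.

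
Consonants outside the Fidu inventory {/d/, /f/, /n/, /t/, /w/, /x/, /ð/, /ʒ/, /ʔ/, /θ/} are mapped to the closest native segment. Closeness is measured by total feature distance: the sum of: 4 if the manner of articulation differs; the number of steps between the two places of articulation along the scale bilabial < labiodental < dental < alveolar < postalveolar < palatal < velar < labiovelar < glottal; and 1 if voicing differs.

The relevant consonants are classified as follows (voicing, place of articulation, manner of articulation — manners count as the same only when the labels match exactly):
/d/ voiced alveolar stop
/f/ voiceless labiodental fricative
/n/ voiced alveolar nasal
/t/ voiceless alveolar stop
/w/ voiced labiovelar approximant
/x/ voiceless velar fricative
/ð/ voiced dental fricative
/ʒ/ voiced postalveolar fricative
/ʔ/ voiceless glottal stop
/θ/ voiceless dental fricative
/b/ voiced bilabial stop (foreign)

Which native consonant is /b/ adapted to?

d

/d/ is closest: same manner (stop), place distance 3 (bilabial→alveolar), same voicing; total 3. Next closest is /t/ at distance 4.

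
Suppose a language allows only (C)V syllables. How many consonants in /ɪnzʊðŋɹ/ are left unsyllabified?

4

Syllabifying with onset maximization leaves /n/, /ð/, /ŋ/, /ɹ/ stranded (no codas are permitted; onsets are limited to one consonant).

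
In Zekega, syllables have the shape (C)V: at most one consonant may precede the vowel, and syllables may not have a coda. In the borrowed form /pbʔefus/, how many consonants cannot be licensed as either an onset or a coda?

Syllabifying with onset maximization leaves /p/, /b/, /s/ stranded (no codas are permitted; onsets are limited to one consonant).

3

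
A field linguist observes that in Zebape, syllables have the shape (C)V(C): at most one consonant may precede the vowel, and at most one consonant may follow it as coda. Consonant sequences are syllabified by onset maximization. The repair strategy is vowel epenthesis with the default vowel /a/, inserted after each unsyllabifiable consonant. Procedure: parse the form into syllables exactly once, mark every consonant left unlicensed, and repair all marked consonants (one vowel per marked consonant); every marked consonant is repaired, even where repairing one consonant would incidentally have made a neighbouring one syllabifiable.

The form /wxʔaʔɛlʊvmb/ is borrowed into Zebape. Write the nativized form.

waxaʔaʔɛlʊvmaba

Syllabifying with onset maximization leaves /w/, /x/, /m/, /b/ stranded (at most one coda consonant is licensed; onsets are limited to one consonant).
Inserting the epenthetic vowel yields /w/ → /wa/, /x/ → /xa/, /m/ → /ma/, /b/ → /ba/.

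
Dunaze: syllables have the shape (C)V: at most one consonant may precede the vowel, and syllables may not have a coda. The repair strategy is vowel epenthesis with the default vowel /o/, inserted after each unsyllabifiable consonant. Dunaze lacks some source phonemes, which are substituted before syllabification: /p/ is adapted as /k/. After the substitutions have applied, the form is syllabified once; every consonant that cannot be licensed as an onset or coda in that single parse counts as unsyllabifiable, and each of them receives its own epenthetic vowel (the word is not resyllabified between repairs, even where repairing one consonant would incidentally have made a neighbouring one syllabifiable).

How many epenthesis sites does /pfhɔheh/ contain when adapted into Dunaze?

3

After substitution the input is /kfhɔheh/.
The unsyllabifiable consonants are /k/, /f/, /h/; each receives one epenthetic vowel.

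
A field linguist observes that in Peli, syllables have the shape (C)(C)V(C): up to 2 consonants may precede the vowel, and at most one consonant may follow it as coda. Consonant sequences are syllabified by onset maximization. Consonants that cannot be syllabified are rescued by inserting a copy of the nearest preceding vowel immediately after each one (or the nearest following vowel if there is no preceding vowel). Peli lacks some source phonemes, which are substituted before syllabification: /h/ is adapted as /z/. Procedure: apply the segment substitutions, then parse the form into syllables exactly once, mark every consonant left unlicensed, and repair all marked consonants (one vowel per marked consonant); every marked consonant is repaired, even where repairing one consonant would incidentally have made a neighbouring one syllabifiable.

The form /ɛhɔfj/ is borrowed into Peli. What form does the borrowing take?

ɛzɔfjɔ

Substitution: /h/ → /z/, giving /ɛzɔfj/.
The consonants /j/ cannot be parsed into a legal (C)(C)V(C) syllable (at most one coda consonant is licensed; onsets may contain at most 2 consonants).
Epenthesis after each stranded consonant: /j/ → /jɔ/.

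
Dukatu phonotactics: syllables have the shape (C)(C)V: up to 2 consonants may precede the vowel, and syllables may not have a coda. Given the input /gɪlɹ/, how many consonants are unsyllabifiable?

Syllabifying with onset maximization leaves /l/, /ɹ/ stranded (no codas are permitted; onsets may contain at most 2 consonants).

2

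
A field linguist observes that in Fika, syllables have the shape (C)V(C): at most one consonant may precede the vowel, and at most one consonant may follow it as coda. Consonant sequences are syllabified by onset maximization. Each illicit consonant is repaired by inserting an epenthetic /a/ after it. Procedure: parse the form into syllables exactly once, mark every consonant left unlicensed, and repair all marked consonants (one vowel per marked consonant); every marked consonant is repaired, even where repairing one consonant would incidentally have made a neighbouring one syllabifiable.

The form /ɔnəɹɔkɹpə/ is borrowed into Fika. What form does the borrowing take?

The consonants /ɹ/ cannot be parsed into a legal (C)V(C) syllable (at most one coda consonant is licensed; onsets are limited to one consonant).
Epenthesis after each stranded consonant: /ɹ/ → /ɹa/.

ɔnəɹɔkɹapə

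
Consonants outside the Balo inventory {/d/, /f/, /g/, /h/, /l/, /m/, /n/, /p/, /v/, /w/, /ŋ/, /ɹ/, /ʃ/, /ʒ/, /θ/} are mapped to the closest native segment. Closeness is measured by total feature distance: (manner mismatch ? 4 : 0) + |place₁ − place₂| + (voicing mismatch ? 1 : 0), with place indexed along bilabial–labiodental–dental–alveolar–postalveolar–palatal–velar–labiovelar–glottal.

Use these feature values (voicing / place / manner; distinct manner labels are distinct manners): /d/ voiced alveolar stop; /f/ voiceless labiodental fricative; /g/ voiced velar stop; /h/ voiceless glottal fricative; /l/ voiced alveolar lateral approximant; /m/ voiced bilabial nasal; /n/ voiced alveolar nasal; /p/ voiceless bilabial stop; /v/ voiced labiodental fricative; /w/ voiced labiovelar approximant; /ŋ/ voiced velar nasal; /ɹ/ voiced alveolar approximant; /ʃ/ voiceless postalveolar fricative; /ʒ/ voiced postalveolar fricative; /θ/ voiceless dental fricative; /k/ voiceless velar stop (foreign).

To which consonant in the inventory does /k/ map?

g

/g/ is closest: same manner (stop), place distance 0 (velar→velar), voicing differs (+1); total 1. Next closest is /d/ at distance 4.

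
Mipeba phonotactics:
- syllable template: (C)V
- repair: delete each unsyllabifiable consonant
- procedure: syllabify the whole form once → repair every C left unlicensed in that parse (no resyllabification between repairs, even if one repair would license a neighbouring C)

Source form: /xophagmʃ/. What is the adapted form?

xoha

Syllabifying with onset maximization leaves /p/, /g/, /m/, /ʃ/ stranded (no codas are permitted; onsets are limited to one consonant).
Each unlicensed consonant is deleted: /p/, /g/, /m/, /ʃ/.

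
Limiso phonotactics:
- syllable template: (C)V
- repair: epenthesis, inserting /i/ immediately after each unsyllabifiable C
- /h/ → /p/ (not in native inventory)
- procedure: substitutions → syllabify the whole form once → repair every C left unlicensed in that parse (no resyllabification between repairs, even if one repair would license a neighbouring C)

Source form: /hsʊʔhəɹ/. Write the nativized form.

Substitution: /h/ → /p/, giving /psʊʔpəɹ/.
Syllabifying with onset maximization leaves /p/, /ʔ/, /ɹ/ stranded (no codas are permitted; onsets are limited to one consonant).
Each unlicensed consonant becomes the onset of a new syllable: /p/ → /pi/, /ʔ/ → /ʔi/, /ɹ/ → /ɹi/.

pisʊʔipəɹi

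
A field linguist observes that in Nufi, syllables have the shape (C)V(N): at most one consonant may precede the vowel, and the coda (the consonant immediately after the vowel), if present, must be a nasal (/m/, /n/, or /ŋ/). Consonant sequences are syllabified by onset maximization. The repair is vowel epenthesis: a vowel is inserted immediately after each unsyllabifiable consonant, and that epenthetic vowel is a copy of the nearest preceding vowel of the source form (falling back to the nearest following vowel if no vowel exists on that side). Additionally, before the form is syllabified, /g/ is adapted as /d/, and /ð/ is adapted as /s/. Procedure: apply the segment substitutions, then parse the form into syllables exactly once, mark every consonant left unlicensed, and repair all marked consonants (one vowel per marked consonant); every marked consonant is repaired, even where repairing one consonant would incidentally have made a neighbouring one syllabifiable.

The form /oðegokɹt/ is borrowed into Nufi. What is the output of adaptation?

Substitution: /ð/ → /s/, /g/ → /d/, giving /osedokɹt/.
Under (C)V(N), the unsyllabifiable consonants are /k/, /ɹ/, /t/ (only a nasal (/m/, /n/, or /ŋ/) is licensed in coda position; onsets are limited to one consonant).
Each unlicensed consonant becomes the onset of a new syllable: /k/ → /ko/, /ɹ/ → /ɹo/, /t/ → /to/.

osedokoɹoto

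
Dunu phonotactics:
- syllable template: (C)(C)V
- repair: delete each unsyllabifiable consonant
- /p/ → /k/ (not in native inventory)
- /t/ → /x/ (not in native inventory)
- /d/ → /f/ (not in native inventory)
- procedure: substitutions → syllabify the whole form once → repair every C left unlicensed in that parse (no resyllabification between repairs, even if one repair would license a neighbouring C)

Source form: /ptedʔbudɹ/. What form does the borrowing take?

Substitution: /p/ → /k/, /t/ → /x/, /d/ → /f/, giving /kxefʔbufɹ/.
The consonants /f/, /f/, /ɹ/ cannot be parsed into a legal (C)(C)V syllable (no codas are permitted; onsets may contain at most 2 consonants).
Deleting the stranded consonants removes /f/, /f/, /ɹ/.

kxeʔbu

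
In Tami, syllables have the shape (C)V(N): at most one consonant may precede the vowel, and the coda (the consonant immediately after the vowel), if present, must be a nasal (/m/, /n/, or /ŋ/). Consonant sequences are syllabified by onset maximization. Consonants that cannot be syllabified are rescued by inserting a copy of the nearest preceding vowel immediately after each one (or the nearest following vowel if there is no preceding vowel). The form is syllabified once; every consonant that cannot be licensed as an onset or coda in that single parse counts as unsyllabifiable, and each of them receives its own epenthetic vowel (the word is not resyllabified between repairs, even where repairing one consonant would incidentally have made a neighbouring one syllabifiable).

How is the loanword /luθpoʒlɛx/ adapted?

luθupoʒolɛxɛ

Under (C)V(N), the unsyllabifiable consonants are /θ/, /ʒ/, /x/ (only a nasal (/m/, /n/, or /ŋ/) is licensed in coda position; onsets are limited to one consonant).
Each unlicensed consonant becomes the onset of a new syllable: /θ/ → /θu/, /ʒ/ → /ʒo/, /x/ → /xɛ/.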